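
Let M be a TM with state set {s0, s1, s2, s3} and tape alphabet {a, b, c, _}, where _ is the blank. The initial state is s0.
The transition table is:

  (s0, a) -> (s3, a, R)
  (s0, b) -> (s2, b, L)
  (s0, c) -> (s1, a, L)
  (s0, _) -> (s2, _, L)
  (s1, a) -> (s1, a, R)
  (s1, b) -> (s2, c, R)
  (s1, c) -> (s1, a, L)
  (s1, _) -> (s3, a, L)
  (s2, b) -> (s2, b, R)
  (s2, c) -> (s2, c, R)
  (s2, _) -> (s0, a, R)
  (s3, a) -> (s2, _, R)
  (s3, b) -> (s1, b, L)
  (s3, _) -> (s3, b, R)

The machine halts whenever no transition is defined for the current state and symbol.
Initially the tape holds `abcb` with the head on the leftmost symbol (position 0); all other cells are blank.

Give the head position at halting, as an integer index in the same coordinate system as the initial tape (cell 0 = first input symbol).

state=s0 head=0 tape=[a]bcb__   (s0,a)→(s3,a,R)
state=s3 head=1 tape=a[b]cb__   (s3,b)→(s1,b,L)
state=s1 head=0 tape=[a]bcb__   (s1,a)→(s1,a,R)
state=s1 head=1 tape=a[b]cb__   (s1,b)→(s2,c,R)
state=s2 head=2 tape=ac[c]b__   (s2,c)→(s2,c,R)
state=s2 head=3 tape=acc[b]__   (s2,b)→(s2,b,R)
state=s2 head=4 tape=accb[_]_   (s2,_)→(s0,a,R)
state=s0 head=5 tape=accba[_]   (s0,_)→(s2,_,L)
state=s2 head=4 tape=accb[a]_
At halt the head is at cell 4.

4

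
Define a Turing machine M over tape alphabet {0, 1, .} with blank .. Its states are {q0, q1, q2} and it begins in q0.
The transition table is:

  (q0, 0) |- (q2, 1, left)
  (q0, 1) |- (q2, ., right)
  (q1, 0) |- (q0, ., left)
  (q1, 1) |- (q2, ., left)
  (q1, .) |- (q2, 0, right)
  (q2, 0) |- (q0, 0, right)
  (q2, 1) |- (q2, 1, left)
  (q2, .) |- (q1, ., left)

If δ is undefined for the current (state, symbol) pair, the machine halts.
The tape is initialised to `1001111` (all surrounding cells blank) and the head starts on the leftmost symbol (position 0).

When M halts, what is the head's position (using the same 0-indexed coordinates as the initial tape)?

0

q0 | [1]001111   read 1 → write ., move right, go to q2
q2 | .[0]01111   read 0 → write 0, move right, go to q0
q0 | .0[0]1111   read 0 → write 1, move left, go to q2
q2 | .[0]11111   read 0 → write 0, move right, go to q0
q0 | .0[1]1111   read 1 → write ., move right, go to q2
q2 | .0.[1]111   read 1 → write 1, move left, go to q2
q2 | .0[.]1111   read . → write ., move left, go to q1
q1 | .[0].1111   read 0 → write ., move left, go to q0
q0 | [.]..1111
At halt the head is at cell 0.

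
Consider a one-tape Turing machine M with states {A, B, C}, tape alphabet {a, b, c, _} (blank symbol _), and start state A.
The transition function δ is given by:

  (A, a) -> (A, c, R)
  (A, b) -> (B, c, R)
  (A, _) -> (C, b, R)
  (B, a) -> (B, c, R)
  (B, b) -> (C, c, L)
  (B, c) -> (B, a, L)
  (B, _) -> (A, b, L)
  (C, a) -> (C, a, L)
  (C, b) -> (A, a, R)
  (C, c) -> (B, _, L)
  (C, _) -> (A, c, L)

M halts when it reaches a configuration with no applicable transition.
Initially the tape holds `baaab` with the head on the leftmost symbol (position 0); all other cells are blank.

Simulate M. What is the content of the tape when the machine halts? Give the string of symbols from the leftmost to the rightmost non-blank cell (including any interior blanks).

bcccbc

state=A head=0 tape=__[b]aaab   (A,b)→(B,c,R)
state=B head=1 tape=__c[a]aab   (B,a)→(B,c,R)
state=B head=2 tape=__cc[a]ab   (B,a)→(B,c,R)
state=B head=3 tape=__ccc[a]b   (B,a)→(B,c,R)
state=B head=4 tape=__cccc[b]   (B,b)→(C,c,L)
state=C head=3 tape=__ccc[c]c   (C,c)→(B,_,L)
state=B head=2 tape=__cc[c]_c   (B,c)→(B,a,L)
state=B head=1 tape=__c[c]a_c   (B,c)→(B,a,L)
state=B head=0 tape=__[c]aa_c   (B,c)→(B,a,L)
state=B head=-1 tape=_[_]aaa_c   (B,_)→(A,b,L)
state=A head=-2 tape=[_]baaa_c   (A,_)→(C,b,R)
state=C head=-1 tape=b[b]aaa_c   (C,b)→(A,a,R)
state=A head=0 tape=ba[a]aa_c   (A,a)→(A,c,R)
state=A head=1 tape=bac[a]a_c   (A,a)→(A,c,R)
state=A head=2 tape=bacc[a]_c   (A,a)→(A,c,R)
state=A head=3 tape=baccc[_]c   (A,_)→(C,b,R)
state=C head=4 tape=bacccb[c]   (C,c)→(B,_,L)
state=B head=3 tape=baccc[b]_   (B,b)→(C,c,L)
state=C head=2 tape=bacc[c]c_   (C,c)→(B,_,L)
state=B head=1 tape=bac[c]_c_   (B,c)→(B,a,L)
state=B head=0 tape=ba[c]a_c_   (B,c)→(B,a,L)
state=B head=-1 tape=b[a]aa_c_   (B,a)→(B,c,R)
state=B head=0 tape=bc[a]a_c_   (B,a)→(B,c,R)
state=B head=1 tape=bcc[a]_c_   (B,a)→(B,c,R)
state=B head=2 tape=bccc[_]c_   (B,_)→(A,b,L)
state=A head=1 tape=bcc[c]bc_
The non-blank tape span at halt is bcccbc.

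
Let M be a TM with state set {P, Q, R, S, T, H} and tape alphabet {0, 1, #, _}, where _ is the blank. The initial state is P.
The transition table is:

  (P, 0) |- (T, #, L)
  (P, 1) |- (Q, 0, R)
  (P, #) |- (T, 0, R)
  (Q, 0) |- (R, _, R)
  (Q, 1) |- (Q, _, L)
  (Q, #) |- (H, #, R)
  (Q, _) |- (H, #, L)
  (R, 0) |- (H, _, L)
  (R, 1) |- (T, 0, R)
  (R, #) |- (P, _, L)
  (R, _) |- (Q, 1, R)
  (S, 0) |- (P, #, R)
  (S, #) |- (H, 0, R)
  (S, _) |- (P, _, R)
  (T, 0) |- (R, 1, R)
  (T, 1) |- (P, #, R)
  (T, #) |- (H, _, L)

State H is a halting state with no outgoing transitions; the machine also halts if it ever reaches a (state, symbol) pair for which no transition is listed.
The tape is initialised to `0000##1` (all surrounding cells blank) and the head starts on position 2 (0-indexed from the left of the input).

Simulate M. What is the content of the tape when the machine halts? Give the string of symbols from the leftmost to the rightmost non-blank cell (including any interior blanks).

state=P head=2 tape=00[0]0##1   (P,0)→(T,#,L)
state=T head=1 tape=0[0]#0##1   (T,0)→(R,1,R)
state=R head=2 tape=01[#]0##1   (R,#)→(P,_,L)
state=P head=1 tape=0[1]_0##1   (P,1)→(Q,0,R)
state=Q head=2 tape=00[_]0##1   (Q,_)→(H,#,L)
state=H head=1 tape=0[0]#0##1
The non-blank tape span at halt is 00#0##1.

00#0##1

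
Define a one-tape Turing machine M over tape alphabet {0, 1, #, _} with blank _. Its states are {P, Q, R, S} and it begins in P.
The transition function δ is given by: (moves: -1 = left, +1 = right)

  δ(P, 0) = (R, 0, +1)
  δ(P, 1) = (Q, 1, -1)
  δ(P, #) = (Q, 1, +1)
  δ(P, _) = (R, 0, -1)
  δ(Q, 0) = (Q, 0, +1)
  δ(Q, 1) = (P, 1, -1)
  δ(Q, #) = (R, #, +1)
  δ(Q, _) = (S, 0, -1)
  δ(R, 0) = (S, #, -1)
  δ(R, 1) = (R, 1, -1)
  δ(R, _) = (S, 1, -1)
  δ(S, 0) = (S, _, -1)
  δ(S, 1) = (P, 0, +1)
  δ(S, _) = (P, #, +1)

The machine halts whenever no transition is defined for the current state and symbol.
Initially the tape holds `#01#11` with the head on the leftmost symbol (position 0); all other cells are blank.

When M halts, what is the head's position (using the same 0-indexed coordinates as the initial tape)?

-1

P | _[#]01#11   read # → write 1, move +1, go to Q
Q | _1[0]1#11   read 0 → write 0, move +1, go to Q
Q | _10[1]#11   read 1 → write 1, move -1, go to P
P | _1[0]1#11   read 0 → write 0, move +1, go to R
R | _10[1]#11   read 1 → write 1, move -1, go to R
R | _1[0]1#11   read 0 → write #, move -1, go to S
S | _[1]#1#11   read 1 → write 0, move +1, go to P
P | _0[#]1#11   read # → write 1, move +1, go to Q
Q | _01[1]#11   read 1 → write 1, move -1, go to P
P | _0[1]1#11   read 1 → write 1, move -1, go to Q
Q | _[0]11#11   read 0 → write 0, move +1, go to Q
Q | _0[1]1#11   read 1 → write 1, move -1, go to P
P | _[0]11#11   read 0 → write 0, move +1, go to R
R | _0[1]1#11   read 1 → write 1, move -1, go to R
R | _[0]11#11   read 0 → write #, move -1, go to S
S | [_]#11#11   read _ → write #, move +1, go to P
P | #[#]11#11   read # → write 1, move +1, go to Q
Q | #1[1]1#11   read 1 → write 1, move -1, go to P
P | #[1]11#11   read 1 → write 1, move -1, go to Q
Q | [#]111#11   read # → write #, move +1, go to R
R | #[1]11#11   read 1 → write 1, move -1, go to R
R | [#]111#11
At halt the head is at cell -1.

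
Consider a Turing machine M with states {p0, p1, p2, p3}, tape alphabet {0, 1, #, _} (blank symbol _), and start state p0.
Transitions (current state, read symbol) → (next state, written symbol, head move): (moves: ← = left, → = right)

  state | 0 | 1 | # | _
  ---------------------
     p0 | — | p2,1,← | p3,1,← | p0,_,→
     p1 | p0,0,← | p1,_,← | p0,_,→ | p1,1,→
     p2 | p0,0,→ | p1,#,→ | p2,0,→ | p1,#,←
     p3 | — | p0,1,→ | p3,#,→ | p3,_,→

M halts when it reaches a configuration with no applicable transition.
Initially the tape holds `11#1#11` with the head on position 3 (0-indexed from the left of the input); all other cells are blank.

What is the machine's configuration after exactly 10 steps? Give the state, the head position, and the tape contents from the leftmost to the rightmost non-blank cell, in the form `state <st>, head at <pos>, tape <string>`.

state=p0 head=3 tape=11#[1]#11   (p0,1)→(p2,1,←)
state=p2 head=2 tape=11[#]1#11   (p2,#)→(p2,0,→)
state=p2 head=3 tape=110[1]#11   (p2,1)→(p1,#,→)
state=p1 head=4 tape=110#[#]11   (p1,#)→(p0,_,→)
state=p0 head=5 tape=110#_[1]1   (p0,1)→(p2,1,←)
state=p2 head=4 tape=110#[_]11   (p2,_)→(p1,#,←)
state=p1 head=3 tape=110[#]#11   (p1,#)→(p0,_,→)
state=p0 head=4 tape=110_[#]11   (p0,#)→(p3,1,←)
state=p3 head=3 tape=110[_]111   (p3,_)→(p3,_,→)
state=p3 head=4 tape=110_[1]11   (p3,1)→(p0,1,→)
state=p0 head=5 tape=110_1[1]1
After 10 steps: state p0, head at 5, tape 110_111.

state p0, head at 5, tape 110_111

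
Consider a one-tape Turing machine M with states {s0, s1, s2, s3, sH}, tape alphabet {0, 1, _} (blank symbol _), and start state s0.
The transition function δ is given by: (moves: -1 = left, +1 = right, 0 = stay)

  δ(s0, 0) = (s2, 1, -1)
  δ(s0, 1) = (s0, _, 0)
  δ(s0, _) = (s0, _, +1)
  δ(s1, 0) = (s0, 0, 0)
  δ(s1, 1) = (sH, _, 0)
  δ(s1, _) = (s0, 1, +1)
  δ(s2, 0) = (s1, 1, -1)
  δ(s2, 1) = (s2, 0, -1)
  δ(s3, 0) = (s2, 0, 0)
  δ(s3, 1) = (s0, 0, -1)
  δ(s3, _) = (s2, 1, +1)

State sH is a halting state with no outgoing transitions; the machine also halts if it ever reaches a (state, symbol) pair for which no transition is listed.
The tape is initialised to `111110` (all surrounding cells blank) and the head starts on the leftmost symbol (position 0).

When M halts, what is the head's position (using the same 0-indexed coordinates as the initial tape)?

state=s0 head=0 tape=[1]11110   (s0,1)→(s0,_,0)
state=s0 head=0 tape=[_]11110   (s0,_)→(s0,_,+1)
state=s0 head=1 tape=_[1]1110   (s0,1)→(s0,_,0)
state=s0 head=1 tape=_[_]1110   (s0,_)→(s0,_,+1)
state=s0 head=2 tape=__[1]110   (s0,1)→(s0,_,0)
state=s0 head=2 tape=__[_]110   (s0,_)→(s0,_,+1)
state=s0 head=3 tape=___[1]10   (s0,1)→(s0,_,0)
state=s0 head=3 tape=___[_]10   (s0,_)→(s0,_,+1)
state=s0 head=4 tape=____[1]0   (s0,1)→(s0,_,0)
state=s0 head=4 tape=____[_]0   (s0,_)→(s0,_,+1)
state=s0 head=5 tape=_____[0]   (s0,0)→(s2,1,-1)
state=s2 head=4 tape=____[_]1
At halt the head is at cell 4.

4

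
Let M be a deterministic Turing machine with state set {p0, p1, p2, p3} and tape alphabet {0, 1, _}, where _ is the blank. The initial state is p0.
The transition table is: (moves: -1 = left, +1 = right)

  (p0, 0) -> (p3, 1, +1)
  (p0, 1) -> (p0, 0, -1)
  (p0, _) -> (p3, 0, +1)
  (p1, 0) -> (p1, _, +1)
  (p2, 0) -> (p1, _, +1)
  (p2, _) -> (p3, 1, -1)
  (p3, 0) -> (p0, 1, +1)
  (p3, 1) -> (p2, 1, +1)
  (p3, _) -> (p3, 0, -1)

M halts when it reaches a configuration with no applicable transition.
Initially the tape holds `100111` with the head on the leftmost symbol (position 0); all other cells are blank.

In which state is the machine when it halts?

p2

state=p0 head=0 tape=_[1]00111   (p0,1)→(p0,0,-1)
state=p0 head=-1 tape=[_]000111   (p0,_)→(p3,0,+1)
state=p3 head=0 tape=0[0]00111   (p3,0)→(p0,1,+1)
state=p0 head=1 tape=01[0]0111   (p0,0)→(p3,1,+1)
state=p3 head=2 tape=011[0]111   (p3,0)→(p0,1,+1)
state=p0 head=3 tape=0111[1]11   (p0,1)→(p0,0,-1)
state=p0 head=2 tape=011[1]011   (p0,1)→(p0,0,-1)
state=p0 head=1 tape=01[1]0011   (p0,1)→(p0,0,-1)
state=p0 head=0 tape=0[1]00011   (p0,1)→(p0,0,-1)
state=p0 head=-1 tape=[0]000011   (p0,0)→(p3,1,+1)
state=p3 head=0 tape=1[0]00011   (p3,0)→(p0,1,+1)
state=p0 head=1 tape=11[0]0011   (p0,0)→(p3,1,+1)
state=p3 head=2 tape=111[0]011   (p3,0)→(p0,1,+1)
state=p0 head=3 tape=1111[0]11   (p0,0)→(p3,1,+1)
state=p3 head=4 tape=11111[1]1   (p3,1)→(p2,1,+1)
state=p2 head=5 tape=111111[1]
No transition is defined for (p2, 1); M halts in state p2.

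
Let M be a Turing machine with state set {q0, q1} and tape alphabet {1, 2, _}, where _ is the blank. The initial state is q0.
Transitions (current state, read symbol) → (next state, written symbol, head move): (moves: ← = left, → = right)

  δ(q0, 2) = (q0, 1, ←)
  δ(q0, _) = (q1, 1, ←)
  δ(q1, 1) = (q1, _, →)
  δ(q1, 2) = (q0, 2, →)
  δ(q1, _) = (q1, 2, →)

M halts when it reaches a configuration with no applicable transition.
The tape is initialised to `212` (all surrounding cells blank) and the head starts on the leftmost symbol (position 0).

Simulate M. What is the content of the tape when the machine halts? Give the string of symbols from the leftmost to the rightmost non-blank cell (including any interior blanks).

state=q0 head=0 tape=__[2]12_   (q0,2)→(q0,1,←)
state=q0 head=-1 tape=_[_]112_   (q0,_)→(q1,1,←)
state=q1 head=-2 tape=[_]1112_   (q1,_)→(q1,2,→)
state=q1 head=-1 tape=2[1]112_   (q1,1)→(q1,_,→)
state=q1 head=0 tape=2_[1]12_   (q1,1)→(q1,_,→)
state=q1 head=1 tape=2__[1]2_   (q1,1)→(q1,_,→)
state=q1 head=2 tape=2___[2]_   (q1,2)→(q0,2,→)
state=q0 head=3 tape=2___2[_]   (q0,_)→(q1,1,←)
state=q1 head=2 tape=2___[2]1   (q1,2)→(q0,2,→)
state=q0 head=3 tape=2___2[1]
The non-blank tape span at halt is 2___21.

2___21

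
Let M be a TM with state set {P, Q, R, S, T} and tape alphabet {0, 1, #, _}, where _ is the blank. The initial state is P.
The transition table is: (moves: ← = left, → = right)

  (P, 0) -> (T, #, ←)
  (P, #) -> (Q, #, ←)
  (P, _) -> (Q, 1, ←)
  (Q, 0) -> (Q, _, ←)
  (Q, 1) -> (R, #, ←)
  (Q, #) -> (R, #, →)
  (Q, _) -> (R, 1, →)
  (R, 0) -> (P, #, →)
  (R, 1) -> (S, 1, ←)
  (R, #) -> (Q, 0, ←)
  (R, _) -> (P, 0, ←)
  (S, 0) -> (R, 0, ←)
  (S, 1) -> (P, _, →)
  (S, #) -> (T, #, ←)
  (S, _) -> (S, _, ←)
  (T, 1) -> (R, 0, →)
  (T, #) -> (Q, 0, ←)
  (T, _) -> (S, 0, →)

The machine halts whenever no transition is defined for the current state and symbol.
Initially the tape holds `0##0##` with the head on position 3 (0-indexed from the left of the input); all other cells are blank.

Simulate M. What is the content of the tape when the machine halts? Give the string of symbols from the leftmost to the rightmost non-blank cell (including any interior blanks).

0#####1

state=P head=3 tape=0##[0]##_   (P,0)→(T,#,←)
state=T head=2 tape=0#[#]###_   (T,#)→(Q,0,←)
state=Q head=1 tape=0[#]0###_   (Q,#)→(R,#,→)
state=R head=2 tape=0#[0]###_   (R,0)→(P,#,→)
state=P head=3 tape=0##[#]##_   (P,#)→(Q,#,←)
state=Q head=2 tape=0#[#]###_   (Q,#)→(R,#,→)
state=R head=3 tape=0##[#]##_   (R,#)→(Q,0,←)
state=Q head=2 tape=0#[#]0##_   (Q,#)→(R,#,→)
state=R head=3 tape=0##[0]##_   (R,0)→(P,#,→)
state=P head=4 tape=0###[#]#_   (P,#)→(Q,#,←)
state=Q head=3 tape=0##[#]##_   (Q,#)→(R,#,→)
state=R head=4 tape=0###[#]#_   (R,#)→(Q,0,←)
state=Q head=3 tape=0##[#]0#_   (Q,#)→(R,#,→)
state=R head=4 tape=0###[0]#_   (R,0)→(P,#,→)
state=P head=5 tape=0####[#]_   (P,#)→(Q,#,←)
state=Q head=4 tape=0###[#]#_   (Q,#)→(R,#,→)
state=R head=5 tape=0####[#]_   (R,#)→(Q,0,←)
state=Q head=4 tape=0###[#]0_   (Q,#)→(R,#,→)
state=R head=5 tape=0####[0]_   (R,0)→(P,#,→)
state=P head=6 tape=0#####[_]   (P,_)→(Q,1,←)
state=Q head=5 tape=0####[#]1   (Q,#)→(R,#,→)
state=R head=6 tape=0#####[1]   (R,1)→(S,1,←)
state=S head=5 tape=0####[#]1   (S,#)→(T,#,←)
state=T head=4 tape=0###[#]#1   (T,#)→(Q,0,←)
state=Q head=3 tape=0##[#]0#1   (Q,#)→(R,#,→)
state=R head=4 tape=0###[0]#1   (R,0)→(P,#,→)
state=P head=5 tape=0####[#]1   (P,#)→(Q,#,←)
state=Q head=4 tape=0###[#]#1   (Q,#)→(R,#,→)
state=R head=5 tape=0####[#]1   (R,#)→(Q,0,←)
state=Q head=4 tape=0###[#]01   (Q,#)→(R,#,→)
state=R head=5 tape=0####[0]1   (R,0)→(P,#,→)
state=P head=6 tape=0#####[1]
The non-blank tape span at halt is 0#####1.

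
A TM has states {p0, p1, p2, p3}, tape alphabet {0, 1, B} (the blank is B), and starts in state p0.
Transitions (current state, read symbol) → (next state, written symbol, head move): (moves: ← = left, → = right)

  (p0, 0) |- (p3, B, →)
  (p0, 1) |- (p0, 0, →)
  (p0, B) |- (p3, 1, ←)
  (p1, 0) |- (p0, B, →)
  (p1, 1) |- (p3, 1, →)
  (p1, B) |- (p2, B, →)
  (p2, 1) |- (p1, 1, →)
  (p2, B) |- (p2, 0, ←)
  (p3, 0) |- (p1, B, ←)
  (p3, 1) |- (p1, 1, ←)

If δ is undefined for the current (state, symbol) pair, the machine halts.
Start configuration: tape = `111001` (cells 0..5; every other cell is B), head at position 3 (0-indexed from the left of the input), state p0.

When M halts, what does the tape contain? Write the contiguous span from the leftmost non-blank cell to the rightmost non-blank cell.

state=p0 head=3 tape=111[0]01BBB   (p0,0)→(p3,B,→)
state=p3 head=4 tape=111B[0]1BBB   (p3,0)→(p1,B,←)
state=p1 head=3 tape=111[B]B1BBB   (p1,B)→(p2,B,→)
state=p2 head=4 tape=111B[B]1BBB   (p2,B)→(p2,0,←)
state=p2 head=3 tape=111[B]01BBB   (p2,B)→(p2,0,←)
state=p2 head=2 tape=11[1]001BBB   (p2,1)→(p1,1,→)
state=p1 head=3 tape=111[0]01BBB   (p1,0)→(p0,B,→)
state=p0 head=4 tape=111B[0]1BBB   (p0,0)→(p3,B,→)
state=p3 head=5 tape=111BB[1]BBB   (p3,1)→(p1,1,←)
state=p1 head=4 tape=111B[B]1BBB   (p1,B)→(p2,B,→)
state=p2 head=5 tape=111BB[1]BBB   (p2,1)→(p1,1,→)
state=p1 head=6 tape=111BB1[B]BB   (p1,B)→(p2,B,→)
state=p2 head=7 tape=111BB1B[B]B   (p2,B)→(p2,0,←)
state=p2 head=6 tape=111BB1[B]0B   (p2,B)→(p2,0,←)
state=p2 head=5 tape=111BB[1]00B   (p2,1)→(p1,1,→)
state=p1 head=6 tape=111BB1[0]0B   (p1,0)→(p0,B,→)
state=p0 head=7 tape=111BB1B[0]B   (p0,0)→(p3,B,→)
state=p3 head=8 tape=111BB1BB[B]
The non-blank tape span at halt is 111BB1.

111BB1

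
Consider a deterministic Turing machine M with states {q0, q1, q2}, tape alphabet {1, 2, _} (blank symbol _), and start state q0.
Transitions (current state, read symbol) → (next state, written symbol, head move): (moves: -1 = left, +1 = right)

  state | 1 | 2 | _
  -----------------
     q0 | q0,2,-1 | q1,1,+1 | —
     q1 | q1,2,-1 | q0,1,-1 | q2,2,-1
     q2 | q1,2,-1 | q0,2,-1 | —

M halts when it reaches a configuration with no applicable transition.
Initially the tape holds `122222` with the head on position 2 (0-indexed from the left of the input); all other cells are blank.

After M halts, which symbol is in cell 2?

q0 | _12[2]222   read 2 → write 1, move +1, go to q1
q1 | _121[2]22   read 2 → write 1, move -1, go to q0
q0 | _12[1]122   read 1 → write 2, move -1, go to q0
q0 | _1[2]2122   read 2 → write 1, move +1, go to q1
q1 | _11[2]122   read 2 → write 1, move -1, go to q0
q0 | _1[1]1122   read 1 → write 2, move -1, go to q0
q0 | _[1]21122   read 1 → write 2, move -1, go to q0
q0 | [_]221122
Cell 2 holds 1 when M halts.

1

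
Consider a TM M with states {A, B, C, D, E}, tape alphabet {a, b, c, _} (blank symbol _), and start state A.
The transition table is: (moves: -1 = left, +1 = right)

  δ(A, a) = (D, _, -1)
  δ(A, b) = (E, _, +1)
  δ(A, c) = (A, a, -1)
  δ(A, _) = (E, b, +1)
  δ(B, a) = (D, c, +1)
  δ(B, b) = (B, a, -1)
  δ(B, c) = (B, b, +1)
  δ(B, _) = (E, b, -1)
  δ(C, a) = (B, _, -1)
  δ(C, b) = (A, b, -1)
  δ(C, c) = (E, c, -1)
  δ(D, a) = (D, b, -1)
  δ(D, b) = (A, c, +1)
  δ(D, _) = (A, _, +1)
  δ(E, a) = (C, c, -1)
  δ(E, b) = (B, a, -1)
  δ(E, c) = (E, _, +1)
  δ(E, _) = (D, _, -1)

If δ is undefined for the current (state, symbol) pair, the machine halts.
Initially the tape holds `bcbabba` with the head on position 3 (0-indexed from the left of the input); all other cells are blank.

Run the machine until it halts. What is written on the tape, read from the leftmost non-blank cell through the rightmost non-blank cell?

state=A head=3 tape=bcb[a]bba   (A,a)→(D,_,-1)
state=D head=2 tape=bc[b]_bba   (D,b)→(A,c,+1)
state=A head=3 tape=bcc[_]bba   (A,_)→(E,b,+1)
state=E head=4 tape=bccb[b]ba   (E,b)→(B,a,-1)
state=B head=3 tape=bcc[b]aba   (B,b)→(B,a,-1)
state=B head=2 tape=bc[c]aaba   (B,c)→(B,b,+1)
state=B head=3 tape=bcb[a]aba   (B,a)→(D,c,+1)
state=D head=4 tape=bcbc[a]ba   (D,a)→(D,b,-1)
state=D head=3 tape=bcb[c]bba
The non-blank tape span at halt is bcbcbba.

bcbcbba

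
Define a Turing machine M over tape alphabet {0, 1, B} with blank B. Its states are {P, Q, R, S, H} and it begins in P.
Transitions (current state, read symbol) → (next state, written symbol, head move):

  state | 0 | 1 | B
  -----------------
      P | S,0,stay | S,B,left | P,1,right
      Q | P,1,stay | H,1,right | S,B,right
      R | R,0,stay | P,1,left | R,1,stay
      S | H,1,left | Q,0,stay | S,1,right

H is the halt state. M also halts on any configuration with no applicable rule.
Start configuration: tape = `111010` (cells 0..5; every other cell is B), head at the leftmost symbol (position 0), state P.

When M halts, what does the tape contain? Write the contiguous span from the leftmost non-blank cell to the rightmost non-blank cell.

111111110

P | BBB[1]11010   read 1 → write B, move left, go to S
S | BB[B]B11010   read B → write 1, move right, go to S
S | BB1[B]11010   read B → write 1, move right, go to S
S | BB11[1]1010   read 1 → write 0, move stay, go to Q
Q | BB11[0]1010   read 0 → write 1, move stay, go to P
P | BB11[1]1010   read 1 → write B, move left, go to S
S | BB1[1]B1010   read 1 → write 0, move stay, go to Q
Q | BB1[0]B1010   read 0 → write 1, move stay, go to P
P | BB1[1]B1010   read 1 → write B, move left, go to S
S | BB[1]BB1010   read 1 → write 0, move stay, go to Q
Q | BB[0]BB1010   read 0 → write 1, move stay, go to P
P | BB[1]BB1010   read 1 → write B, move left, go to S
S | B[B]BBB1010   read B → write 1, move right, go to S
S | B1[B]BB1010   read B → write 1, move right, go to S
S | B11[B]B1010   read B → write 1, move right, go to S
S | B111[B]1010   read B → write 1, move right, go to S
S | B1111[1]010   read 1 → write 0, move stay, go to Q
Q | B1111[0]010   read 0 → write 1, move stay, go to P
P | B1111[1]010   read 1 → write B, move left, go to S
S | B111[1]B010   read 1 → write 0, move stay, go to Q
Q | B111[0]B010   read 0 → write 1, move stay, go to P
P | B111[1]B010   read 1 → write B, move left, go to S
S | B11[1]BB010   read 1 → write 0, move stay, go to Q
Q | B11[0]BB010   read 0 → write 1, move stay, go to P
P | B11[1]BB010   read 1 → write B, move left, go to S
S | B1[1]BBB010   read 1 → write 0, move stay, go to Q
Q | B1[0]BBB010   read 0 → write 1, move stay, go to P
P | B1[1]BBB010   read 1 → write B, move left, go to S
S | B[1]BBBB010   read 1 → write 0, move stay, go to Q
Q | B[0]BBBB010   read 0 → write 1, move stay, go to P
P | B[1]BBBB010   read 1 → write B, move left, go to S
S | [B]BBBBB010   read B → write 1, move right, go to S
S | 1[B]BBBB010   read B → write 1, move right, go to S
S | 11[B]BBB010   read B → write 1, move right, go to S
S | 111[B]BB010   read B → write 1, move right, go to S
S | 1111[B]B010   read B → write 1, move right, go to S
S | 11111[B]010   read B → write 1, move right, go to S
S | 111111[0]10   read 0 → write 1, move left, go to H
H | 11111[1]110
The non-blank tape span at halt is 111111110.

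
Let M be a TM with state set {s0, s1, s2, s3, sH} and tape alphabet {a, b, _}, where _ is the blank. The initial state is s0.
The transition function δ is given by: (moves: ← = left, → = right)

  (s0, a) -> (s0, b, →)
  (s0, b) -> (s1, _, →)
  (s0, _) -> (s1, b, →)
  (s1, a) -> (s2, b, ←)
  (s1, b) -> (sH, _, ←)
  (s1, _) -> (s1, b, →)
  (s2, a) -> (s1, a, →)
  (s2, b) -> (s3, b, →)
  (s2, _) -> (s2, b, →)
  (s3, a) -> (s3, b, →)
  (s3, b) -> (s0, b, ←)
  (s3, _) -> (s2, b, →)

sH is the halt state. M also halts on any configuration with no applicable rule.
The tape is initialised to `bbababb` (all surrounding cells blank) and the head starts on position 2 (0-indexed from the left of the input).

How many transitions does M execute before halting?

state=s0 head=2 tape=bb[a]babb   (s0,a)→(s0,b,→)
state=s0 head=3 tape=bbb[b]abb   (s0,b)→(s1,_,→)
state=s1 head=4 tape=bbb_[a]bb   (s1,a)→(s2,b,←)
state=s2 head=3 tape=bbb[_]bbb   (s2,_)→(s2,b,→)
state=s2 head=4 tape=bbbb[b]bb   (s2,b)→(s3,b,→)
state=s3 head=5 tape=bbbbb[b]b   (s3,b)→(s0,b,←)
state=s0 head=4 tape=bbbb[b]bb   (s0,b)→(s1,_,→)
state=s1 head=5 tape=bbbb_[b]b   (s1,b)→(sH,_,←)
state=sH head=4 tape=bbbb[_]_b
M halts after 8 transitions.

8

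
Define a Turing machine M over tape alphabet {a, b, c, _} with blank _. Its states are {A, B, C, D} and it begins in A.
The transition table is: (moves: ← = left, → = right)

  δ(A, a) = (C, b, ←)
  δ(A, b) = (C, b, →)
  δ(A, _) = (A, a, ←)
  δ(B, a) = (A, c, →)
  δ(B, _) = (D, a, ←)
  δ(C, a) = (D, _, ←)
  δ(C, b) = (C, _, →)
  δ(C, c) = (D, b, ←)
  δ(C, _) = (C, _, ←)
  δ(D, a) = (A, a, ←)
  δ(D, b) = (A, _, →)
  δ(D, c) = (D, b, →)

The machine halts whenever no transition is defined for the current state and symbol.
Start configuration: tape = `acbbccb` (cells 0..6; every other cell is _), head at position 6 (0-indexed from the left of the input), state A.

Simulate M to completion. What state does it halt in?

A

A | acbbcc[b]_   read b → write b, move →, go to C
C | acbbccb[_]   read _ → write _, move ←, go to C
C | acbbcc[b]_   read b → write _, move →, go to C
C | acbbcc_[_]   read _ → write _, move ←, go to C
C | acbbcc[_]_   read _ → write _, move ←, go to C
C | acbbc[c]__   read c → write b, move ←, go to D
D | acbb[c]b__   read c → write b, move →, go to D
D | acbbb[b]__   read b → write _, move →, go to A
A | acbbb_[_]_   read _ → write a, move ←, go to A
A | acbbb[_]a_   read _ → write a, move ←, go to A
A | acbb[b]aa_   read b → write b, move →, go to C
C | acbbb[a]a_   read a → write _, move ←, go to D
D | acbb[b]_a_   read b → write _, move →, go to A
A | acbb_[_]a_   read _ → write a, move ←, go to A
A | acbb[_]aa_   read _ → write a, move ←, go to A
A | acb[b]aaa_   read b → write b, move →, go to C
C | acbb[a]aa_   read a → write _, move ←, go to D
D | acb[b]_aa_   read b → write _, move →, go to A
A | acb_[_]aa_   read _ → write a, move ←, go to A
A | acb[_]aaa_   read _ → write a, move ←, go to A
A | ac[b]aaaa_   read b → write b, move →, go to C
C | acb[a]aaa_   read a → write _, move ←, go to D
D | ac[b]_aaa_   read b → write _, move →, go to A
A | ac_[_]aaa_   read _ → write a, move ←, go to A
A | ac[_]aaaa_   read _ → write a, move ←, go to A
A | a[c]aaaaa_
No transition is defined for (A, c); M halts in state A.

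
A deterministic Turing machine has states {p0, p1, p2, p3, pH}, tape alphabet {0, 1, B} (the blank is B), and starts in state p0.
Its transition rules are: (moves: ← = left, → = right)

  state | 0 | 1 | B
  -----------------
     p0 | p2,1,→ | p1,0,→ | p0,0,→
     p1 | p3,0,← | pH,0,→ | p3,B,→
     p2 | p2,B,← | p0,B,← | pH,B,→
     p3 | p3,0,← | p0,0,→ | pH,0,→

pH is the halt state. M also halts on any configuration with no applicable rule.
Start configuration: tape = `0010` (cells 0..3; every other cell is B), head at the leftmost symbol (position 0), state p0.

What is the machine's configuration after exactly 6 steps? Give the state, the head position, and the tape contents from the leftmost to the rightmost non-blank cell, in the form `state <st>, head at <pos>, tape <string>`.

p0 | B[0]010   read 0 → write 1, move →, go to p2
p2 | B1[0]10   read 0 → write B, move ←, go to p2
p2 | B[1]B10   read 1 → write B, move ←, go to p0
p0 | [B]BB10   read B → write 0, move →, go to p0
p0 | 0[B]B10   read B → write 0, move →, go to p0
p0 | 00[B]10   read B → write 0, move →, go to p0
p0 | 000[1]0
After 6 steps: state p0, head at 2, tape 00010.

state p0, head at 2, tape 00010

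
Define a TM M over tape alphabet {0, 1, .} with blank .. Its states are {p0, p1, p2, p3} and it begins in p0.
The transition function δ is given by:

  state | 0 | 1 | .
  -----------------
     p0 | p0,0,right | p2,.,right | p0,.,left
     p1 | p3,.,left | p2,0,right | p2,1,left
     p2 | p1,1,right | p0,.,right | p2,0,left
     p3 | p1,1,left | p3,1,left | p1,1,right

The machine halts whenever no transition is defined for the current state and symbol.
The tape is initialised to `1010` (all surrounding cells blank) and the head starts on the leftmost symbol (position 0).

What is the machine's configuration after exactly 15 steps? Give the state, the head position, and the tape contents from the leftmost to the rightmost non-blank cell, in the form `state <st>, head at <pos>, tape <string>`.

state p1, head at 1, tape 111.00

p0 | [1]010..   read 1 → write ., move right, go to p2
p2 | .[0]10..   read 0 → write 1, move right, go to p1
p1 | .1[1]0..   read 1 → write 0, move right, go to p2
p2 | .10[0]..   read 0 → write 1, move right, go to p1
p1 | .101[.].   read . → write 1, move left, go to p2
p2 | .10[1]1.   read 1 → write ., move right, go to p0
p0 | .10.[1].   read 1 → write ., move right, go to p2
p2 | .10..[.]   read . → write 0, move left, go to p2
p2 | .10.[.]0   read . → write 0, move left, go to p2
p2 | .10[.]00   read . → write 0, move left, go to p2
p2 | .1[0]000   read 0 → write 1, move right, go to p1
p1 | .11[0]00   read 0 → write ., move left, go to p3
p3 | .1[1].00   read 1 → write 1, move left, go to p3
p3 | .[1]1.00   read 1 → write 1, move left, go to p3
p3 | [.]11.00   read . → write 1, move right, go to p1
p1 | 1[1]1.00
After 15 steps: state p1, head at 1, tape 111.00.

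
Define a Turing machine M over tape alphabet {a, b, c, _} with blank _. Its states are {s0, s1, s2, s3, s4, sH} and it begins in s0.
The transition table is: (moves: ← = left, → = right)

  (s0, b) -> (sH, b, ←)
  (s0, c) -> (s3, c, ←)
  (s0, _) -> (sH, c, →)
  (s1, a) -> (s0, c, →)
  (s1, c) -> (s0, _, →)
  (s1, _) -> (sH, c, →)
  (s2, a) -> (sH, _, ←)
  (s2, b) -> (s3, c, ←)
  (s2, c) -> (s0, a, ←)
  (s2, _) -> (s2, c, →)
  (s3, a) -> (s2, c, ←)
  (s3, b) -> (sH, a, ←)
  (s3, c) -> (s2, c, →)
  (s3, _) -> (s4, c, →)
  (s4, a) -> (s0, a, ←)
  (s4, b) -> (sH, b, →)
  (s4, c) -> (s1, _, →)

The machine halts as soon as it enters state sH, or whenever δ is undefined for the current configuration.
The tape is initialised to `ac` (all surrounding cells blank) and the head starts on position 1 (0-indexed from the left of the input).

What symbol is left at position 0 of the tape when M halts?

_

state=s0 head=1 tape=__a[c]__   (s0,c)→(s3,c,←)
state=s3 head=0 tape=__[a]c__   (s3,a)→(s2,c,←)
state=s2 head=-1 tape=_[_]cc__   (s2,_)→(s2,c,→)
state=s2 head=0 tape=_c[c]c__   (s2,c)→(s0,a,←)
state=s0 head=-1 tape=_[c]ac__   (s0,c)→(s3,c,←)
state=s3 head=-2 tape=[_]cac__   (s3,_)→(s4,c,→)
state=s4 head=-1 tape=c[c]ac__   (s4,c)→(s1,_,→)
state=s1 head=0 tape=c_[a]c__   (s1,a)→(s0,c,→)
state=s0 head=1 tape=c_c[c]__   (s0,c)→(s3,c,←)
state=s3 head=0 tape=c_[c]c__   (s3,c)→(s2,c,→)
state=s2 head=1 tape=c_c[c]__   (s2,c)→(s0,a,←)
state=s0 head=0 tape=c_[c]a__   (s0,c)→(s3,c,←)
state=s3 head=-1 tape=c[_]ca__   (s3,_)→(s4,c,→)
state=s4 head=0 tape=cc[c]a__   (s4,c)→(s1,_,→)
state=s1 head=1 tape=cc_[a]__   (s1,a)→(s0,c,→)
state=s0 head=2 tape=cc_c[_]_   (s0,_)→(sH,c,→)
state=sH head=3 tape=cc_cc[_]
Cell 0 holds _ when M halts.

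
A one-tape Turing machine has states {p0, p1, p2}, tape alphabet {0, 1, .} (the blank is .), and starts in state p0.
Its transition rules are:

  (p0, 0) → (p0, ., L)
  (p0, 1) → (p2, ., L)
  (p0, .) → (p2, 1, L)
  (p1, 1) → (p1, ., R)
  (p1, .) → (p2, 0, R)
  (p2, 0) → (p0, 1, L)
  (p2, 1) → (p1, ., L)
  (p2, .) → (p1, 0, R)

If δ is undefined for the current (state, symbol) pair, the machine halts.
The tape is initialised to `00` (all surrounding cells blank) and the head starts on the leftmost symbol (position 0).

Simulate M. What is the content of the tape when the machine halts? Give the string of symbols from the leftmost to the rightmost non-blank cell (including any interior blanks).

p0 | ....[0]0   read 0 → write ., move L, go to p0
p0 | ...[.].0   read . → write 1, move L, go to p2
p2 | ..[.]1.0   read . → write 0, move R, go to p1
p1 | ..0[1].0   read 1 → write ., move R, go to p1
p1 | ..0.[.]0   read . → write 0, move R, go to p2
p2 | ..0.0[0]   read 0 → write 1, move L, go to p0
p0 | ..0.[0]1   read 0 → write ., move L, go to p0
p0 | ..0[.].1   read . → write 1, move L, go to p2
p2 | ..[0]1.1   read 0 → write 1, move L, go to p0
p0 | .[.]11.1   read . → write 1, move L, go to p2
p2 | [.]111.1   read . → write 0, move R, go to p1
p1 | 0[1]11.1   read 1 → write ., move R, go to p1
p1 | 0.[1]1.1   read 1 → write ., move R, go to p1
p1 | 0..[1].1   read 1 → write ., move R, go to p1
p1 | 0...[.]1   read . → write 0, move R, go to p2
p2 | 0...0[1]   read 1 → write ., move L, go to p1
p1 | 0...[0].
The non-blank tape span at halt is 0...0.

0...0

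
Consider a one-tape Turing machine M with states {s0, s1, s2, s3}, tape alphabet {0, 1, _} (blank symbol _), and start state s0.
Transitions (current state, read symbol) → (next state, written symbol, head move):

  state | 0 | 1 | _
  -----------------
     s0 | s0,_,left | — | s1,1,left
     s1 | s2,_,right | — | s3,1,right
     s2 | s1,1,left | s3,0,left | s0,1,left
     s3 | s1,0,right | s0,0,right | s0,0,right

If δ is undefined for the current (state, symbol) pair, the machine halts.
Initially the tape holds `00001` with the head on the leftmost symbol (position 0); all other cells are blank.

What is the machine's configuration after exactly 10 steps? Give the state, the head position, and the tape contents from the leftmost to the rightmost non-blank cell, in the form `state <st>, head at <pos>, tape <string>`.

state=s0 head=0 tape=__[0]0001   (s0,0)→(s0,_,left)
state=s0 head=-1 tape=_[_]_0001   (s0,_)→(s1,1,left)
state=s1 head=-2 tape=[_]1_0001   (s1,_)→(s3,1,right)
state=s3 head=-1 tape=1[1]_0001   (s3,1)→(s0,0,right)
state=s0 head=0 tape=10[_]0001   (s0,_)→(s1,1,left)
state=s1 head=-1 tape=1[0]10001   (s1,0)→(s2,_,right)
state=s2 head=0 tape=1_[1]0001   (s2,1)→(s3,0,left)
state=s3 head=-1 tape=1[_]00001   (s3,_)→(s0,0,right)
state=s0 head=0 tape=10[0]0001   (s0,0)→(s0,_,left)
state=s0 head=-1 tape=1[0]_0001   (s0,0)→(s0,_,left)
state=s0 head=-2 tape=[1]__0001
After 10 steps: state s0, head at -2, tape 1__0001.

state s0, head at -2, tape 1__0001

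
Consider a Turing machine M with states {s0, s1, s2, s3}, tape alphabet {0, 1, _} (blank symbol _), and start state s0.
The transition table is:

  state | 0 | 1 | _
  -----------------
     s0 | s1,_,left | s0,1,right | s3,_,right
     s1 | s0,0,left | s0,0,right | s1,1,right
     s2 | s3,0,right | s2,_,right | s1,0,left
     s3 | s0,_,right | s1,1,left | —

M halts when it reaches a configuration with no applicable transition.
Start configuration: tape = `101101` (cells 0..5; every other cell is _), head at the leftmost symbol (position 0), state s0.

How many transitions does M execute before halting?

15

state=s0 head=0 tape=[1]01101__   (s0,1)→(s0,1,right)
state=s0 head=1 tape=1[0]1101__   (s0,0)→(s1,_,left)
state=s1 head=0 tape=[1]_1101__   (s1,1)→(s0,0,right)
state=s0 head=1 tape=0[_]1101__   (s0,_)→(s3,_,right)
state=s3 head=2 tape=0_[1]101__   (s3,1)→(s1,1,left)
state=s1 head=1 tape=0[_]1101__   (s1,_)→(s1,1,right)
state=s1 head=2 tape=01[1]101__   (s1,1)→(s0,0,right)
state=s0 head=3 tape=010[1]01__   (s0,1)→(s0,1,right)
state=s0 head=4 tape=0101[0]1__   (s0,0)→(s1,_,left)
state=s1 head=3 tape=010[1]_1__   (s1,1)→(s0,0,right)
state=s0 head=4 tape=0100[_]1__   (s0,_)→(s3,_,right)
state=s3 head=5 tape=0100_[1]__   (s3,1)→(s1,1,left)
state=s1 head=4 tape=0100[_]1__   (s1,_)→(s1,1,right)
state=s1 head=5 tape=01001[1]__   (s1,1)→(s0,0,right)
state=s0 head=6 tape=010010[_]_   (s0,_)→(s3,_,right)
state=s3 head=7 tape=010010_[_]
M halts after 15 transitions.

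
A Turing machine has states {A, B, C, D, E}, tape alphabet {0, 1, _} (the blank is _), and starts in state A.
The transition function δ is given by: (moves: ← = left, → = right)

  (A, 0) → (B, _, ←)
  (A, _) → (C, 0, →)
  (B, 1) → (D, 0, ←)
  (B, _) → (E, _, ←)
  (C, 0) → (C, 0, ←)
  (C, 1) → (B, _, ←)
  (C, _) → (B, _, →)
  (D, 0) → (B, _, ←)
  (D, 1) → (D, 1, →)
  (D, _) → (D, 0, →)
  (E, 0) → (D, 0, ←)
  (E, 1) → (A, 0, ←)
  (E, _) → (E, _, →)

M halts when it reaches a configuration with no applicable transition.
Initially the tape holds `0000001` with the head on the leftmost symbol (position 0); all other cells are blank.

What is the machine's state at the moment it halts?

B

A | __[0]000001   read 0 → write _, move ←, go to B
B | _[_]_000001   read _ → write _, move ←, go to E
E | [_]__000001   read _ → write _, move →, go to E
E | _[_]_000001   read _ → write _, move →, go to E
E | __[_]000001   read _ → write _, move →, go to E
E | ___[0]00001   read 0 → write 0, move ←, go to D
D | __[_]000001   read _ → write 0, move →, go to D
D | __0[0]00001   read 0 → write _, move ←, go to B
B | __[0]_00001
No transition is defined for (B, 0); M halts in state B.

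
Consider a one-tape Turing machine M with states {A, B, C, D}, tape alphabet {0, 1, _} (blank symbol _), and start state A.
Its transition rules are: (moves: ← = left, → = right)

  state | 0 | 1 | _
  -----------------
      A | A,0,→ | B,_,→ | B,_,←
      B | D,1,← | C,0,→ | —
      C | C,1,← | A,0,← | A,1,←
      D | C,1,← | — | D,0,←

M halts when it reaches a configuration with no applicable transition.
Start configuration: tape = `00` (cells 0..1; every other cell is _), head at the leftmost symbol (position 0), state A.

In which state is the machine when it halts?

A | ___[0]0_   read 0 → write 0, move →, go to A
A | ___0[0]_   read 0 → write 0, move →, go to A
A | ___00[_]   read _ → write _, move ←, go to B
B | ___0[0]_   read 0 → write 1, move ←, go to D
D | ___[0]1_   read 0 → write 1, move ←, go to C
C | __[_]11_   read _ → write 1, move ←, go to A
A | _[_]111_   read _ → write _, move ←, go to B
B | [_]_111_
No transition is defined for (B, _); M halts in state B.

B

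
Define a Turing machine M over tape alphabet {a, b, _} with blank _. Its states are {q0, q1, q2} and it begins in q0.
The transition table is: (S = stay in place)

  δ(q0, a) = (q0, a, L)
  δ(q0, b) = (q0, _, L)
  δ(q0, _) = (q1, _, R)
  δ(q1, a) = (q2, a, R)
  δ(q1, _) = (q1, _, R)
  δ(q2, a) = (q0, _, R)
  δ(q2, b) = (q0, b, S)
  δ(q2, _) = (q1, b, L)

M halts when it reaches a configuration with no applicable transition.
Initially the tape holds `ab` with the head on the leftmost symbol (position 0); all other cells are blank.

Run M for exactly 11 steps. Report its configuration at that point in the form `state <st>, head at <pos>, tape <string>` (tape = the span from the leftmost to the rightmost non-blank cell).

state q0, head at 1, tape ab

state=q0 head=0 tape=_[a]b   (q0,a)→(q0,a,L)
state=q0 head=-1 tape=[_]ab   (q0,_)→(q1,_,R)
state=q1 head=0 tape=_[a]b   (q1,a)→(q2,a,R)
state=q2 head=1 tape=_a[b]   (q2,b)→(q0,b,S)
state=q0 head=1 tape=_a[b]   (q0,b)→(q0,_,L)
state=q0 head=0 tape=_[a]_   (q0,a)→(q0,a,L)
state=q0 head=-1 tape=[_]a_   (q0,_)→(q1,_,R)
state=q1 head=0 tape=_[a]_   (q1,a)→(q2,a,R)
state=q2 head=1 tape=_a[_]   (q2,_)→(q1,b,L)
state=q1 head=0 tape=_[a]b   (q1,a)→(q2,a,R)
state=q2 head=1 tape=_a[b]   (q2,b)→(q0,b,S)
state=q0 head=1 tape=_a[b]
After 11 steps: state q0, head at 1, tape ab.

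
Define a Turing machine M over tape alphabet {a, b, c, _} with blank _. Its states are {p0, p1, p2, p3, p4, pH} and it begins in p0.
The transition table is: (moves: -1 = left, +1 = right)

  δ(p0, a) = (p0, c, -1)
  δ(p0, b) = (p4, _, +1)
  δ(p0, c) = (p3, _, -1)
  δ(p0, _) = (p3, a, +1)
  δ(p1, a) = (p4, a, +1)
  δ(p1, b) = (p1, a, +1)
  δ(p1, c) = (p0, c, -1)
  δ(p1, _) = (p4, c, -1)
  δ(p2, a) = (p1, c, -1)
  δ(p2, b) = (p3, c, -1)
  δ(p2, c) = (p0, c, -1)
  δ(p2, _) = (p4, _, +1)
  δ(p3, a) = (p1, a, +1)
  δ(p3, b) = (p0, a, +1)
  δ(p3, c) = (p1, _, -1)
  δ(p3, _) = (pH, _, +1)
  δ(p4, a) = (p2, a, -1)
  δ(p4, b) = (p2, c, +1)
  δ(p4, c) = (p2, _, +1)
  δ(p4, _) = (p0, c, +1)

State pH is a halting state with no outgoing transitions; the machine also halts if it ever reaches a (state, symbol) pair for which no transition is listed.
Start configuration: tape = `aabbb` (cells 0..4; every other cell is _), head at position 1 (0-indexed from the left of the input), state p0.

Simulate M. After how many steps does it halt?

18

p0 | _a[a]bbb_____   read a → write c, move -1, go to p0
p0 | _[a]cbbb_____   read a → write c, move -1, go to p0
p0 | [_]ccbbb_____   read _ → write a, move +1, go to p3
p3 | a[c]cbbb_____   read c → write _, move -1, go to p1
p1 | [a]_cbbb_____   read a → write a, move +1, go to p4
p4 | a[_]cbbb_____   read _ → write c, move +1, go to p0
p0 | ac[c]bbb_____   read c → write _, move -1, go to p3
p3 | a[c]_bbb_____   read c → write _, move -1, go to p1
p1 | [a]__bbb_____   read a → write a, move +1, go to p4
p4 | a[_]_bbb_____   read _ → write c, move +1, go to p0
p0 | ac[_]bbb_____   read _ → write a, move +1, go to p3
p3 | aca[b]bb_____   read b → write a, move +1, go to p0
p0 | acaa[b]b_____   read b → write _, move +1, go to p4
p4 | acaa_[b]_____   read b → write c, move +1, go to p2
p2 | acaa_c[_]____   read _ → write _, move +1, go to p4
p4 | acaa_c_[_]___   read _ → write c, move +1, go to p0
p0 | acaa_c_c[_]__   read _ → write a, move +1, go to p3
p3 | acaa_c_ca[_]_   read _ → write _, move +1, go to pH
pH | acaa_c_ca_[_]
M halts after 18 transitions.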